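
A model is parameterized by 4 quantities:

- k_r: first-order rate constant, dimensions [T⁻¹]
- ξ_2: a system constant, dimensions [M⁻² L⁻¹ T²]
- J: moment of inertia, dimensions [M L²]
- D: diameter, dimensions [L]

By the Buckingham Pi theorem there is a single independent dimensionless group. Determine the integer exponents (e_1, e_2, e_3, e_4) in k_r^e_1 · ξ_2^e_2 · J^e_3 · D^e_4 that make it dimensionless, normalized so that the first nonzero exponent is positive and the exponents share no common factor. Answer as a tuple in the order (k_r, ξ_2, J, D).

M: e_1·(0) + e_2·(-2) + e_3·(1) + e_4·(0) = 0
L: e_1·(0) + e_2·(-1) + e_3·(2) + e_4·(1) = 0
T: e_1·(-1) + e_2·(2) + e_3·(0) + e_4·(0) = 0
Solving this homogeneous linear system for the smallest-integer solution (first nonzero entry positive) gives (2, 1, 2, -3).

(2, 1, 2, -3)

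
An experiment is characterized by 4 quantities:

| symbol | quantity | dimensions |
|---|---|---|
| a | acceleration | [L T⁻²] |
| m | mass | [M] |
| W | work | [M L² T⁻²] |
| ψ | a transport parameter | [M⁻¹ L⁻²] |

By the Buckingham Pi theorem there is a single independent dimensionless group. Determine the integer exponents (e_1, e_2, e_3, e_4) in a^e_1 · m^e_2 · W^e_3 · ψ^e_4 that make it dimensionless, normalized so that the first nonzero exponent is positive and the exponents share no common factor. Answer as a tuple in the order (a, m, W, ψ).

M: e_1·(0) + e_2·(1) + e_3·(1) + e_4·(-1) = 0
L: e_1·(1) + e_2·(0) + e_3·(2) + e_4·(-2) = 0
T: e_1·(-2) + e_2·(0) + e_3·(-2) + e_4·(0) = 0
Solving this homogeneous linear system for the smallest-integer solution (first nonzero entry positive) gives (2, 1, -2, -1).

(2, 1, -2, -1)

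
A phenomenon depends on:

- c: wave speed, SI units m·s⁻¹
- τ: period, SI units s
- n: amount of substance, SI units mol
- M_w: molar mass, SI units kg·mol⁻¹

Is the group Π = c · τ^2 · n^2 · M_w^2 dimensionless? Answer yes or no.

Sum the exponent of each base dimension across the product:
  M: [c]_M + 2·[τ]_M + 2·[n]_M + 2·[M_w]_M = (0) + 2·(0) + 2·(0) + 2·(1) = 2
  L: [c]_L + 2·[τ]_L + 2·[n]_L + 2·[M_w]_L = (1) + 2·(0) + 2·(0) + 2·(0) = 1
  T: [c]_T + 2·[τ]_T + 2·[n]_T + 2·[M_w]_T = (-1) + 2·(1) + 2·(0) + 2·(0) = 1
  N: [c]_N + 2·[τ]_N + 2·[n]_N + 2·[M_w]_N = (0) + 2·(0) + 2·(1) + 2·(-1) = 0
Net dimensions [M² L T] ≠ [1] — not dimensionless.

no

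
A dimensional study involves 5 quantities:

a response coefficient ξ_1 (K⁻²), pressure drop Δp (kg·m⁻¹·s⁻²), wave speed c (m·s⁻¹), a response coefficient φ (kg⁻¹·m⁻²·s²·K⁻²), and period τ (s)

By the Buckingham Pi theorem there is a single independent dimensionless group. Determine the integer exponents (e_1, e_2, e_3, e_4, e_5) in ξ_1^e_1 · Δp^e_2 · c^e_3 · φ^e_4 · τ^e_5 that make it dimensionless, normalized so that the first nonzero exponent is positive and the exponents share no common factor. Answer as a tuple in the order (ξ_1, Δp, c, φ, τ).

(1, -1, -3, -1, -3)

M: e_1·(0) + e_2·(1) + e_3·(0) + e_4·(-1) + e_5·(0) = 0
L: e_1·(0) + e_2·(-1) + e_3·(1) + e_4·(-2) + e_5·(0) = 0
T: e_1·(0) + e_2·(-2) + e_3·(-1) + e_4·(2) + e_5·(1) = 0
Θ: e_1·(-2) + e_2·(0) + e_3·(0) + e_4·(-2) + e_5·(0) = 0
Solving this homogeneous linear system for the smallest-integer solution (first nonzero entry positive) gives (1, -1, -3, -1, -3).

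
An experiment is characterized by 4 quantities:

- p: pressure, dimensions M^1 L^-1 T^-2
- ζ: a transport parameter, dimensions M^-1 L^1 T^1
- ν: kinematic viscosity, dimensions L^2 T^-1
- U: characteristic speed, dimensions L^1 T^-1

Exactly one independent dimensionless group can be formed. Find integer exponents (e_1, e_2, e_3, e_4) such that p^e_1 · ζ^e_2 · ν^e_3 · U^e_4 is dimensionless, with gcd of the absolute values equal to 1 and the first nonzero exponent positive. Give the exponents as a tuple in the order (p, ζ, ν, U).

M: e_1·(1) + e_2·(-1) + e_3·(0) + e_4·(0) = 0
L: e_1·(-1) + e_2·(1) + e_3·(2) + e_4·(1) = 0
T: e_1·(-2) + e_2·(1) + e_3·(-1) + e_4·(-1) = 0
Solving this homogeneous linear system for the smallest-integer solution (first nonzero entry positive) gives (1, 1, 1, -2).

(1, 1, 1, -2)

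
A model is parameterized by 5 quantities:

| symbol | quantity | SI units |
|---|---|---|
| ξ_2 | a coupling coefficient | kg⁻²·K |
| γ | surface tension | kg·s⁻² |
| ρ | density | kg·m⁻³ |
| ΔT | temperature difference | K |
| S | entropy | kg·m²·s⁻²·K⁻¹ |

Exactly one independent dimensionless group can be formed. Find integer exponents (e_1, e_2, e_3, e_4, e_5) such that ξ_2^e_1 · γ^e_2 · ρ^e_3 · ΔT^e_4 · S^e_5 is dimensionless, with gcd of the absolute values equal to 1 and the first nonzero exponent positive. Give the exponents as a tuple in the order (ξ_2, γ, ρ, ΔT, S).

M: e_1·(-2) + e_2·(1) + e_3·(1) + e_4·(0) + e_5·(1) = 0
L: e_1·(0) + e_2·(0) + e_3·(-3) + e_4·(0) + e_5·(2) = 0
T: e_1·(0) + e_2·(-2) + e_3·(0) + e_4·(0) + e_5·(-2) = 0
Θ: e_1·(1) + e_2·(0) + e_3·(0) + e_4·(1) + e_5·(-1) = 0
Solving this homogeneous linear system for the smallest-integer solution (first nonzero entry positive) gives (1, -3, 2, 2, 3).

(1, -3, 2, 2, 3)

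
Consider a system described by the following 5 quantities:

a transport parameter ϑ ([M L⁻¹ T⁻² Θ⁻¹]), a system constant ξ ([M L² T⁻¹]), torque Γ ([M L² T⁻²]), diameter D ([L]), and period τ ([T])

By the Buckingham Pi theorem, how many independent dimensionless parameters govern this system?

There are 5 variables and 4 base dimensions (M, L, T, Θ).
The dimension matrix has rank 4.
Independent dimensionless groups: 5 − 4 = 1.

1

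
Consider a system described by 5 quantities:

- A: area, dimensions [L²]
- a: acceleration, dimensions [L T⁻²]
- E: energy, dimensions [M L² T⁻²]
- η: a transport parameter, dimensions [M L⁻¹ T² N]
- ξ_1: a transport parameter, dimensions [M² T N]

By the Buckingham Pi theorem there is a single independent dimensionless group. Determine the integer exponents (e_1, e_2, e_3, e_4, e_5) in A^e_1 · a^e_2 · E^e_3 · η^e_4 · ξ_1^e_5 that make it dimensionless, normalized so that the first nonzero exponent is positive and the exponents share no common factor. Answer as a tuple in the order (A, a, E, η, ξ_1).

M: e_1·(0) + e_2·(0) + e_3·(1) + e_4·(1) + e_5·(2) = 0
L: e_1·(2) + e_2·(1) + e_3·(2) + e_4·(-1) + e_5·(0) = 0
T: e_1·(0) + e_2·(-2) + e_3·(-2) + e_4·(2) + e_5·(1) = 0
N: e_1·(0) + e_2·(0) + e_3·(0) + e_4·(1) + e_5·(1) = 0
Solving this homogeneous linear system for the smallest-integer solution (first nonzero entry positive) gives (1, 2, -4, -4, 4).

(1, 2, -4, -4, 4)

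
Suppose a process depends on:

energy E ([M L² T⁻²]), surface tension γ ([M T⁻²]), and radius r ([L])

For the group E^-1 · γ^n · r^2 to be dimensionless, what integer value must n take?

1

Balance the M exponent: (1)·n from γ, plus −(1) + 2·(0) = -1 from the rest, must sum to zero.
n − 1 = 0, so n = 1.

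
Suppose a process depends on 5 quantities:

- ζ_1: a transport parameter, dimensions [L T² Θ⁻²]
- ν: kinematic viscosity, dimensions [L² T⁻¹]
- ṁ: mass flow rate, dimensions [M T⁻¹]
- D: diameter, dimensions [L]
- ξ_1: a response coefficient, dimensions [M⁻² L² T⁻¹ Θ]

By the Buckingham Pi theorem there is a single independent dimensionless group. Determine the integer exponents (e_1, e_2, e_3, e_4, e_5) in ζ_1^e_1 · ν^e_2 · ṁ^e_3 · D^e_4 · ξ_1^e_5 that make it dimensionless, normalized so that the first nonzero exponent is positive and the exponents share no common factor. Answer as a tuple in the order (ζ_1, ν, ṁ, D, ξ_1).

(1, -4, 4, 3, 2)

M: e_1·(0) + e_2·(0) + e_3·(1) + e_4·(0) + e_5·(-2) = 0
L: e_1·(1) + e_2·(2) + e_3·(0) + e_4·(1) + e_5·(2) = 0
T: e_1·(2) + e_2·(-1) + e_3·(-1) + e_4·(0) + e_5·(-1) = 0
Θ: e_1·(-2) + e_2·(0) + e_3·(0) + e_4·(0) + e_5·(1) = 0
Solving this homogeneous linear system for the smallest-integer solution (first nonzero entry positive) gives (1, -4, 4, 3, 2).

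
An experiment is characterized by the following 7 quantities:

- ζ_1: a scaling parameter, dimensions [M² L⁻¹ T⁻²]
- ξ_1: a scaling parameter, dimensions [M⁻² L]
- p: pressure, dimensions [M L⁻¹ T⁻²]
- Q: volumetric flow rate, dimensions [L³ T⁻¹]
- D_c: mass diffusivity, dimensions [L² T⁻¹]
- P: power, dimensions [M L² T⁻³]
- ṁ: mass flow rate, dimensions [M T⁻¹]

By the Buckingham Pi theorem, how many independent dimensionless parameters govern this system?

There are 7 variables and 3 base dimensions (M, L, T).
The dimension matrix has rank 3.
Independent dimensionless groups: 7 − 3 = 4.

4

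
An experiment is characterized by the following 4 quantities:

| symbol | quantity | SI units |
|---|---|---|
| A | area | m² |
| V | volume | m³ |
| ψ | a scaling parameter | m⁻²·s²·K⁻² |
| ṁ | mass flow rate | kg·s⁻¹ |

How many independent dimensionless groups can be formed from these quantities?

There are 4 variables and 4 base dimensions (M, L, T, Θ).
The dimension matrix has rank 3 (less than 4: the dimension vectors are linearly dependent).
Independent dimensionless groups: 4 − 3 = 1.

1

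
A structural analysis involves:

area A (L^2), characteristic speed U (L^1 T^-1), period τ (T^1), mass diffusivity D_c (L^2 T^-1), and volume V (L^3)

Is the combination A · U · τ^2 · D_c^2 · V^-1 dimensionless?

no

Sum the exponent of each base dimension across the product:
  L: [A]_L + [U]_L + 2·[τ]_L + 2·[D_c]_L − [V]_L = (2) + (1) + 2·(0) + 2·(2) − (3) = 4
  T: [A]_T + [U]_T + 2·[τ]_T + 2·[D_c]_T − [V]_T = (0) + (-1) + 2·(1) + 2·(-1) − (0) = -1
Net dimensions [L⁴ T⁻¹] ≠ [1] — not dimensionless.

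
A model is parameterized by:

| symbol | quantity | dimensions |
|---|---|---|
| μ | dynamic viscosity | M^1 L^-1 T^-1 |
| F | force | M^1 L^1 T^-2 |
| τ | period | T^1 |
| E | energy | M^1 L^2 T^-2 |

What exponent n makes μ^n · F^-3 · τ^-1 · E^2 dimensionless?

Balance the M exponent: (1)·n from μ, plus −3·(1) − (0) + 2·(1) = -1 from the rest, must sum to zero.
n − 1 = 0, so n = 1.

1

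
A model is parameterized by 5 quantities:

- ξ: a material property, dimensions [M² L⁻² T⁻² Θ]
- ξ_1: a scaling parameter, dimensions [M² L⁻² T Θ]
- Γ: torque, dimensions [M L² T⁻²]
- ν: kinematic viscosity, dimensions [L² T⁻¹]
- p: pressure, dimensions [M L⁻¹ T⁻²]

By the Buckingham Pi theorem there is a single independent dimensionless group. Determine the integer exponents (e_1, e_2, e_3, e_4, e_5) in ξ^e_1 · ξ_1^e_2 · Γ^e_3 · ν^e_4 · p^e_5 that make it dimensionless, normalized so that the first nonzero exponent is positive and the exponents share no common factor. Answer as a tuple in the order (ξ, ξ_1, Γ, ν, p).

M: e_1·(2) + e_2·(2) + e_3·(1) + e_4·(0) + e_5·(1) = 0
L: e_1·(-2) + e_2·(-2) + e_3·(2) + e_4·(2) + e_5·(-1) = 0
T: e_1·(-2) + e_2·(1) + e_3·(-2) + e_4·(-1) + e_5·(-2) = 0
Θ: e_1·(1) + e_2·(1) + e_3·(0) + e_4·(0) + e_5·(0) = 0
Solving this homogeneous linear system for the smallest-integer solution (first nonzero entry positive) gives (1, -1, 2, -3, -2).

(1, -1, 2, -3, -2)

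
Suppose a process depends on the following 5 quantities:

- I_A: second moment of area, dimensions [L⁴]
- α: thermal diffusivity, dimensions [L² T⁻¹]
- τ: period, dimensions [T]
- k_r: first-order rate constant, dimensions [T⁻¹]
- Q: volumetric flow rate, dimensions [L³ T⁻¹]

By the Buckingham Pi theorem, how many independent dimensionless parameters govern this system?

3

There are 5 variables and 2 base dimensions (L, T).
The dimension matrix has rank 2.
Independent dimensionless groups: 5 − 2 = 3.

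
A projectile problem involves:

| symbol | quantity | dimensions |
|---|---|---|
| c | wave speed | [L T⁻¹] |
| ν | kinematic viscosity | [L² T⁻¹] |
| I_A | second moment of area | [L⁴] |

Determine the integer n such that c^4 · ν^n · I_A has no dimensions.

Balance the L exponent: (2)·n from ν, plus 4·(1) + (4) = 8 from the rest, must sum to zero.
2n + 8 = 0, so n = -4.

-4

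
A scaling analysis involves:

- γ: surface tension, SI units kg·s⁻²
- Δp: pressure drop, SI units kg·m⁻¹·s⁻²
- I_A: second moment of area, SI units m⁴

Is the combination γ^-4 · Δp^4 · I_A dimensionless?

yes

Sum the exponent of each base dimension across the product:
  M: −4·[γ]_M + 4·[Δp]_M + [I_A]_M = −4·(1) + 4·(1) + (0) = 0
  L: −4·[γ]_L + 4·[Δp]_L + [I_A]_L = −4·(0) + 4·(-1) + (4) = 0
  T: −4·[γ]_T + 4·[Δp]_T + [I_A]_T = −4·(-2) + 4·(-2) + (0) = 0
  Θ: −4·[γ]_Θ + 4·[Δp]_Θ + [I_A]_Θ = −4·(0) + 4·(0) + (0) = 0
All base exponents vanish — dimensionless.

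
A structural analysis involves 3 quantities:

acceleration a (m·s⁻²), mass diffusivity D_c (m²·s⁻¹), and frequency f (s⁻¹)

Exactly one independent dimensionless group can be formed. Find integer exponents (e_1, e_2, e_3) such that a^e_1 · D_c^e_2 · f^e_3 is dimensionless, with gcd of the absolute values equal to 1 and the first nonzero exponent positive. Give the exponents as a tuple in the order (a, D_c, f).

L: e_1·(1) + e_2·(2) + e_3·(0) = 0
T: e_1·(-2) + e_2·(-1) + e_3·(-1) = 0
Solving this homogeneous linear system for the smallest-integer solution (first nonzero entry positive) gives (2, -1, -3).

(2, -1, -3)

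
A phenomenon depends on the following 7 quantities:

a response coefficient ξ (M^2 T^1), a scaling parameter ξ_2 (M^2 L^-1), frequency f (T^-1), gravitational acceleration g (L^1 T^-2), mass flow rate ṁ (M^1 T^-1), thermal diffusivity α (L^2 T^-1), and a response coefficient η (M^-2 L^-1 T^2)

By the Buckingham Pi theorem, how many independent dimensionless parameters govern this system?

4

There are 7 variables and 3 base dimensions (M, L, T).
The dimension matrix has rank 3.
Independent dimensionless groups: 7 − 3 = 4.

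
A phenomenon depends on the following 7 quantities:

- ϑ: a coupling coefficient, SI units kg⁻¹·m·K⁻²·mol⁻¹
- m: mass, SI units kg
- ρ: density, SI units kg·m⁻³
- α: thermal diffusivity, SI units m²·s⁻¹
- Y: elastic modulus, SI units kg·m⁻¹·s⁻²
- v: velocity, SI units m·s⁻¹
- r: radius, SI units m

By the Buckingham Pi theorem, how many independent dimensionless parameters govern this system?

There are 7 variables and 5 base dimensions (M, L, T, Θ, N).
The dimension matrix has rank 4 (less than 5: the dimension vectors are linearly dependent).
Independent dimensionless groups: 7 − 4 = 3.

3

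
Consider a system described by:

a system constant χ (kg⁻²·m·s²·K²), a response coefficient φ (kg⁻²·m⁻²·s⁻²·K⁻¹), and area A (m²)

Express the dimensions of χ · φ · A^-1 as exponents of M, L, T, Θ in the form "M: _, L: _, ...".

M: -4, L: -3, T: 0, Θ: 1

Collect each base-dimension exponent across the product:
  M: (-2) + (-2) − (0) = -4
  L: (1) + (-2) − (2) = -3
  T: (2) + (-2) − (0) = 0
  Θ: (2) + (-1) − (0) = 1
So the dimensions are [M⁻⁴ L⁻³ Θ].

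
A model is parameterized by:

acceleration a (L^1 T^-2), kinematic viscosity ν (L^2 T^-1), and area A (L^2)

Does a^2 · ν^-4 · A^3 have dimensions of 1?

Sum the exponent of each base dimension across the product:
  M: 2·[a]_M − 4·[ν]_M + 3·[A]_M = 2·(0) − 4·(0) + 3·(0) = 0
  L: 2·[a]_L − 4·[ν]_L + 3·[A]_L = 2·(1) − 4·(2) + 3·(2) = 0
  T: 2·[a]_T − 4·[ν]_T + 3·[A]_T = 2·(-2) − 4·(-1) + 3·(0) = 0
  Θ: 2·[a]_Θ − 4·[ν]_Θ + 3·[A]_Θ = 2·(0) − 4·(0) + 3·(0) = 0
All base exponents vanish — dimensionless.

yes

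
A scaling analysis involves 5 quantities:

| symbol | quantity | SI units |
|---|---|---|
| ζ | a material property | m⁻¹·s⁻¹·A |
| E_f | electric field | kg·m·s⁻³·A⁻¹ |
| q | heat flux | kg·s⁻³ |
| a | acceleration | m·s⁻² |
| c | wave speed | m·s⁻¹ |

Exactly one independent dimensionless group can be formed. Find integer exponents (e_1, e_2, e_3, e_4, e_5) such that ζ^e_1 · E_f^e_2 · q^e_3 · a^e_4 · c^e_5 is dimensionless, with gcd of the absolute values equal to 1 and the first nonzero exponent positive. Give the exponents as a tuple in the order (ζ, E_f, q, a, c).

(1, 1, -1, -1, 1)

M: e_1·(0) + e_2·(1) + e_3·(1) + e_4·(0) + e_5·(0) = 0
L: e_1·(-1) + e_2·(1) + e_3·(0) + e_4·(1) + e_5·(1) = 0
T: e_1·(-1) + e_2·(-3) + e_3·(-3) + e_4·(-2) + e_5·(-1) = 0
I: e_1·(1) + e_2·(-1) + e_3·(0) + e_4·(0) + e_5·(0) = 0
Solving this homogeneous linear system for the smallest-integer solution (first nonzero entry positive) gives (1, 1, -1, -1, 1).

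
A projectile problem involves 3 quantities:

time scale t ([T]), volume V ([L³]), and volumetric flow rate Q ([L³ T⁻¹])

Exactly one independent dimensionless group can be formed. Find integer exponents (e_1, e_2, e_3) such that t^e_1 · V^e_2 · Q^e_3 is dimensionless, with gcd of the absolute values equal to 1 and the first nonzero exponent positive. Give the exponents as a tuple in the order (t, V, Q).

(1, -1, 1)

L: e_1·(0) + e_2·(3) + e_3·(3) = 0
T: e_1·(1) + e_2·(0) + e_3·(-1) = 0
Solving this homogeneous linear system for the smallest-integer solution (first nonzero entry positive) gives (1, -1, 1).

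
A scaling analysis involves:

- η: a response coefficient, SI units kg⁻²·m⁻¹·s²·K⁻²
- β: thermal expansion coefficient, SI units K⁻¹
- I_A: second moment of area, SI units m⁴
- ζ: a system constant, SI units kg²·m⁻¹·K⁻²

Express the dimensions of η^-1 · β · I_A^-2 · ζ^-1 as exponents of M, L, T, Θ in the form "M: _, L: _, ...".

M: 0, L: -6, T: -2, Θ: 3

Collect each base-dimension exponent across the product:
  M: −(-2) + (0) − 2·(0) − (2) = 0
  L: −(-1) + (0) − 2·(4) − (-1) = -6
  T: −(2) + (0) − 2·(0) − (0) = -2
  Θ: −(-2) + (-1) − 2·(0) − (-2) = 3
So the dimensions are [L⁻⁶ T⁻² Θ³].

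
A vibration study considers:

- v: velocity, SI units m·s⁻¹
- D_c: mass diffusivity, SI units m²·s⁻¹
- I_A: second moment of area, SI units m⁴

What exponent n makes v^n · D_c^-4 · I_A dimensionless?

4

Balance the L exponent: (1)·n from v, plus −4·(2) + (4) = -4 from the rest, must sum to zero.
n − 4 = 0, so n = 4.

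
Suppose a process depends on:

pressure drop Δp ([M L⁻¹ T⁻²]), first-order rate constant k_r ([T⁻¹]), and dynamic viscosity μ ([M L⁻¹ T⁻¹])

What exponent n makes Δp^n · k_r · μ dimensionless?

-1

Balance the M exponent: (1)·n from Δp, plus (0) + (1) = 1 from the rest, must sum to zero.
n + 1 = 0, so n = -1.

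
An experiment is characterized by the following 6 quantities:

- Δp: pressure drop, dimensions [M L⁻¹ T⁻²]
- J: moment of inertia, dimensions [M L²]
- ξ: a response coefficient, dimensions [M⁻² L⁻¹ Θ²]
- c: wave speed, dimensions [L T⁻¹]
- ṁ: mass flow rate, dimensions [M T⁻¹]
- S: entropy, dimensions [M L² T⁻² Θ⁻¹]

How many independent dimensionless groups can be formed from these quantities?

There are 6 variables and 4 base dimensions (M, L, T, Θ).
The dimension matrix has rank 4.
Independent dimensionless groups: 6 − 4 = 2.

2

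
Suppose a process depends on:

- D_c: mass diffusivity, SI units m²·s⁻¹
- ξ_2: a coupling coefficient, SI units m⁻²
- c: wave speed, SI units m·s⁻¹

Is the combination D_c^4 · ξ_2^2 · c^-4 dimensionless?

yes

Sum the exponent of each base dimension across the product:
  L: 4·[D_c]_L + 2·[ξ_2]_L − 4·[c]_L = 4·(2) + 2·(-2) − 4·(1) = 0
  T: 4·[D_c]_T + 2·[ξ_2]_T − 4·[c]_T = 4·(-1) + 2·(0) − 4·(-1) = 0
All base exponents vanish — dimensionless.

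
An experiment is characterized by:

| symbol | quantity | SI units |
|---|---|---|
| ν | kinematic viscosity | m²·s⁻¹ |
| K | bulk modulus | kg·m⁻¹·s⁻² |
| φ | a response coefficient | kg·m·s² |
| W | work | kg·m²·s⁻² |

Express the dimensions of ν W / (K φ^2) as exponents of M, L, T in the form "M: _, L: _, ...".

M: -2, L: 3, T: -5

Collect each base-dimension exponent across the product:
  M: (0) − (1) − 2·(1) + (1) = -2
  L: (2) − (-1) − 2·(1) + (2) = 3
  T: (-1) − (-2) − 2·(2) + (-2) = -5
So the dimensions are [M⁻² L³ T⁻⁵].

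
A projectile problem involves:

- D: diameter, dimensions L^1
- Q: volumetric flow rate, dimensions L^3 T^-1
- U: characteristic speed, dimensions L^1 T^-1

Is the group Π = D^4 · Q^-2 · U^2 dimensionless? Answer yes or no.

yes

Sum the exponent of each base dimension across the product:
  L: 4·[D]_L − 2·[Q]_L + 2·[U]_L = 4·(1) − 2·(3) + 2·(1) = 0
  T: 4·[D]_T − 2·[Q]_T + 2·[U]_T = 4·(0) − 2·(-1) + 2·(-1) = 0
All base exponents vanish — dimensionless.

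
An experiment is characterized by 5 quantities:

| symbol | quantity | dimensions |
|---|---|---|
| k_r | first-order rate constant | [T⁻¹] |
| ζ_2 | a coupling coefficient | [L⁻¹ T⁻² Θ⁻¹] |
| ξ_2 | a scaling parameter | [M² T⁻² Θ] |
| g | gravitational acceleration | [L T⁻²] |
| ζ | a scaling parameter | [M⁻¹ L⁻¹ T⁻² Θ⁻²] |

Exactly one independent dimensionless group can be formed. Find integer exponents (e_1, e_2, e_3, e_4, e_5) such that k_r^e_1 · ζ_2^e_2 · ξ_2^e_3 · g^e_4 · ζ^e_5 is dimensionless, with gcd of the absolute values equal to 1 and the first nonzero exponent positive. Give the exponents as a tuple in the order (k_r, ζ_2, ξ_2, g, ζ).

M: e_1·(0) + e_2·(0) + e_3·(2) + e_4·(0) + e_5·(-1) = 0
L: e_1·(0) + e_2·(-1) + e_3·(0) + e_4·(1) + e_5·(-1) = 0
T: e_1·(-1) + e_2·(-2) + e_3·(-2) + e_4·(-2) + e_5·(-2) = 0
Θ: e_1·(0) + e_2·(-1) + e_3·(1) + e_4·(0) + e_5·(-2) = 0
Solving this homogeneous linear system for the smallest-integer solution (first nonzero entry positive) gives (2, -3, 1, -1, 2).

(2, -3, 1, -1, 2)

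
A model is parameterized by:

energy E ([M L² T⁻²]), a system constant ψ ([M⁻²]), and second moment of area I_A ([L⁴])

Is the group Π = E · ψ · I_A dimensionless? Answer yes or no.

no

Sum the exponent of each base dimension across the product:
  M: [E]_M + [ψ]_M + [I_A]_M = (1) + (-2) + (0) = -1
  L: [E]_L + [ψ]_L + [I_A]_L = (2) + (0) + (4) = 6
  T: [E]_T + [ψ]_T + [I_A]_T = (-2) + (0) + (0) = -2
Net dimensions [M⁻¹ L⁶ T⁻²] ≠ [1] — not dimensionless.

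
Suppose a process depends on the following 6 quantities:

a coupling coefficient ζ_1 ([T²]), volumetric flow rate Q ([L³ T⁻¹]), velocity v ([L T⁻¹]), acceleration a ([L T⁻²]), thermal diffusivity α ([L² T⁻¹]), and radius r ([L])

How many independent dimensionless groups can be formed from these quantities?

4

There are 6 variables and 2 base dimensions (L, T).
The dimension matrix has rank 2.
Independent dimensionless groups: 6 − 2 = 4.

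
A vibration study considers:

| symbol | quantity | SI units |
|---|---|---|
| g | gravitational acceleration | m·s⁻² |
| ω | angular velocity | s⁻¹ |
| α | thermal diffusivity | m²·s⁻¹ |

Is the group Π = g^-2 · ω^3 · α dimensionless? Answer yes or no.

yes

Sum the exponent of each base dimension across the product:
  L: −2·[g]_L + 3·[ω]_L + [α]_L = −2·(1) + 3·(0) + (2) = 0
  T: −2·[g]_T + 3·[ω]_T + [α]_T = −2·(-2) + 3·(-1) + (-1) = 0
All base exponents vanish — dimensionless.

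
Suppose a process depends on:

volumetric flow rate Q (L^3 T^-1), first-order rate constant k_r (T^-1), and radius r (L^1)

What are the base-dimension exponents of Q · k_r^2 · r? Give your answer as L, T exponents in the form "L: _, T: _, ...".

L: 4, T: -3

Collect each base-dimension exponent across the product:
  L: (3) + 2·(0) + (1) = 4
  T: (-1) + 2·(-1) + (0) = -3
So the dimensions are [L⁴ T⁻³].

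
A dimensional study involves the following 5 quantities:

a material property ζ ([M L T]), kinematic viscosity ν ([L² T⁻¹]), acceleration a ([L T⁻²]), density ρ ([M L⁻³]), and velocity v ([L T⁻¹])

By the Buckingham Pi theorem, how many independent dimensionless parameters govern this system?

2

There are 5 variables and 3 base dimensions (M, L, T).
The dimension matrix has rank 3.
Independent dimensionless groups: 5 − 3 = 2.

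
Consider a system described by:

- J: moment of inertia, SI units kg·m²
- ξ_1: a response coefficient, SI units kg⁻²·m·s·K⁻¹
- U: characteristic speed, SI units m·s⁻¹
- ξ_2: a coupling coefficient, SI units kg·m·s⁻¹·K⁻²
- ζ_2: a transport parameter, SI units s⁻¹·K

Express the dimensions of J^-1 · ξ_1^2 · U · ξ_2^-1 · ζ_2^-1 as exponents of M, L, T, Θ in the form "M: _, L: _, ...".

Collect each base-dimension exponent across the product:
  M: −(1) + 2·(-2) + (0) − (1) − (0) = -6
  L: −(2) + 2·(1) + (1) − (1) − (0) = 0
  T: −(0) + 2·(1) + (-1) − (-1) − (-1) = 3
  Θ: −(0) + 2·(-1) + (0) − (-2) − (1) = -1
So the dimensions are [M⁻⁶ T³ Θ⁻¹].

M: -6, L: 0, T: 3, Θ: -1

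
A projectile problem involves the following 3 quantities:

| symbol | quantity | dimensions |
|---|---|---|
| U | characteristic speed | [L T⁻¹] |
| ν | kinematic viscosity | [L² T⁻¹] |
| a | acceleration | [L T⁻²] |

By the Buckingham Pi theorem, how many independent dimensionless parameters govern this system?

There are 3 variables and 2 base dimensions (L, T).
The dimension matrix has rank 2.
Independent dimensionless groups: 3 − 2 = 1.

1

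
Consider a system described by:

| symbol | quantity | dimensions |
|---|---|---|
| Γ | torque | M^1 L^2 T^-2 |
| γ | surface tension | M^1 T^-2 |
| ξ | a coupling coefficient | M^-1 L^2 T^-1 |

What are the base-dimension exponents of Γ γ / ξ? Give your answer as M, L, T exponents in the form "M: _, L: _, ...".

Collect each base-dimension exponent across the product:
  M: (1) + (1) − (-1) = 3
  L: (2) + (0) − (2) = 0
  T: (-2) + (-2) − (-1) = -3
So the dimensions are [M³ T⁻³].

M: 3, L: 0, T: -3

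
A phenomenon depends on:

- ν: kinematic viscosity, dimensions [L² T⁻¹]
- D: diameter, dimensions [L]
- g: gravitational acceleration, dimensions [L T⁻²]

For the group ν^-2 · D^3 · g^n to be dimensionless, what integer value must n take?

1

Balance the L exponent: (1)·n from g, plus −2·(2) + 3·(1) = -1 from the rest, must sum to zero.
n − 1 = 0, so n = 1.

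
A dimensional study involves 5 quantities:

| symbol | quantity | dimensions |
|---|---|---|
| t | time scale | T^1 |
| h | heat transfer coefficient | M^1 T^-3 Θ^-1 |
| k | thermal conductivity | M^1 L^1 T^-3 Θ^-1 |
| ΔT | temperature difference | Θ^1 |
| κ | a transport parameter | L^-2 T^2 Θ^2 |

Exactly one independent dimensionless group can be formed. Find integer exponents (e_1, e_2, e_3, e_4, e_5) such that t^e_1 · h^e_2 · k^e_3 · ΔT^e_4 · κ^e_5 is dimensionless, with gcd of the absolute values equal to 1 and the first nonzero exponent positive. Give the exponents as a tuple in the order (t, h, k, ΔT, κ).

M: e_1·(0) + e_2·(1) + e_3·(1) + e_4·(0) + e_5·(0) = 0
L: e_1·(0) + e_2·(0) + e_3·(1) + e_4·(0) + e_5·(-2) = 0
T: e_1·(1) + e_2·(-3) + e_3·(-3) + e_4·(0) + e_5·(2) = 0
Θ: e_1·(0) + e_2·(-1) + e_3·(-1) + e_4·(1) + e_5·(2) = 0
Solving this homogeneous linear system for the smallest-integer solution (first nonzero entry positive) gives (2, 2, -2, 2, -1).

(2, 2, -2, 2, -1)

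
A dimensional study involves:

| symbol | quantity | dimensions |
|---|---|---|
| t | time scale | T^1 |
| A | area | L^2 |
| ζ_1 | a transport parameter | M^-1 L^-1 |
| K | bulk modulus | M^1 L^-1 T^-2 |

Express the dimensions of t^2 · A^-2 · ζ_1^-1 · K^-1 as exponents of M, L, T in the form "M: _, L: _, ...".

M: 0, L: -2, T: 4

Collect each base-dimension exponent across the product:
  M: 2·(0) − 2·(0) − (-1) − (1) = 0
  L: 2·(0) − 2·(2) − (-1) − (-1) = -2
  T: 2·(1) − 2·(0) − (0) − (-2) = 4
So the dimensions are [L⁻² T⁴].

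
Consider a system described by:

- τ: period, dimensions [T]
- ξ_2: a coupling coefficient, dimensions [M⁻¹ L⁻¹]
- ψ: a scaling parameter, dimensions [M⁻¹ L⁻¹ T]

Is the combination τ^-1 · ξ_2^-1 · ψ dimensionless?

yes

Sum the exponent of each base dimension across the product:
  M: −[τ]_M − [ξ_2]_M + [ψ]_M = −(0) − (-1) + (-1) = 0
  L: −[τ]_L − [ξ_2]_L + [ψ]_L = −(0) − (-1) + (-1) = 0
  T: −[τ]_T − [ξ_2]_T + [ψ]_T = −(1) − (0) + (1) = 0
All base exponents vanish — dimensionless.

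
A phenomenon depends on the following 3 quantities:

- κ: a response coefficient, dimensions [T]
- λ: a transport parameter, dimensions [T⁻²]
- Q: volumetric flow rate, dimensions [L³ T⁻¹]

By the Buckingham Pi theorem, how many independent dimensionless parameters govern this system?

1

There are 3 variables and 2 base dimensions (L, T).
The dimension matrix has rank 2.
Independent dimensionless groups: 3 − 2 = 1.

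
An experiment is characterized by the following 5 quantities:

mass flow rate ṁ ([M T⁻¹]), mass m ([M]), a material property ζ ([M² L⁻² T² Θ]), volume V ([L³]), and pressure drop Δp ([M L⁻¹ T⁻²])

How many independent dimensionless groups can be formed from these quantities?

There are 5 variables and 4 base dimensions (M, L, T, Θ).
The dimension matrix has rank 4.
Independent dimensionless groups: 5 − 4 = 1.

1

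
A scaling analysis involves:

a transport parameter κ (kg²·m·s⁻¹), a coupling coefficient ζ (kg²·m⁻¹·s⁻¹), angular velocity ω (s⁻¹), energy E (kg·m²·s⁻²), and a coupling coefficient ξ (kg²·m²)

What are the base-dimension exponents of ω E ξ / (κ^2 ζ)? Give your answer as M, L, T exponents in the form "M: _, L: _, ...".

Collect each base-dimension exponent across the product:
  M: −2·(2) − (2) + (0) + (1) + (2) = -3
  L: −2·(1) − (-1) + (0) + (2) + (2) = 3
  T: −2·(-1) − (-1) + (-1) + (-2) + (0) = 0
So the dimensions are [M⁻³ L³].

M: -3, L: 3, T: 0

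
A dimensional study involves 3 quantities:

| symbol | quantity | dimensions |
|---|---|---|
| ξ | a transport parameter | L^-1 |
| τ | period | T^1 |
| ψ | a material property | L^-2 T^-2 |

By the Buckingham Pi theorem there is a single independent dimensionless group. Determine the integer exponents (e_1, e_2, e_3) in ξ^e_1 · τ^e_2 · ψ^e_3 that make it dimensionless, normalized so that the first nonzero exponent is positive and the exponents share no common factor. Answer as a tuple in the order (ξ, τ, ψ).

(2, -2, -1)

L: e_1·(-1) + e_2·(0) + e_3·(-2) = 0
T: e_1·(0) + e_2·(1) + e_3·(-2) = 0
Solving this homogeneous linear system for the smallest-integer solution (first nonzero entry positive) gives (2, -2, -1).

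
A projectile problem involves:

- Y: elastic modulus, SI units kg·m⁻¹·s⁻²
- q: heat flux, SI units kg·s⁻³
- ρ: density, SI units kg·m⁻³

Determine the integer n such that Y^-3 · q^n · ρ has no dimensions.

Balance the M exponent: (1)·n from q, plus −3·(1) + (1) = -2 from the rest, must sum to zero.
n − 2 = 0, so n = 2.

2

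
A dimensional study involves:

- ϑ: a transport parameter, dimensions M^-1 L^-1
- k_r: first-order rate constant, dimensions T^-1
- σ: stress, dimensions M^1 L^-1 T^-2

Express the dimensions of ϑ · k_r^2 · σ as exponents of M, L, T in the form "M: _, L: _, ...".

Collect each base-dimension exponent across the product:
  M: (-1) + 2·(0) + (1) = 0
  L: (-1) + 2·(0) + (-1) = -2
  T: (0) + 2·(-1) + (-2) = -4
So the dimensions are [L⁻² T⁻⁴].

M: 0, L: -2, T: -4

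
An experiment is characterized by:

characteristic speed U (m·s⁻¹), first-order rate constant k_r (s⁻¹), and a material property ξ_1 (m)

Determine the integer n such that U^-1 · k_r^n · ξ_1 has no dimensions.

Balance the T exponent: (-1)·n from k_r, plus −(-1) + (0) = 1 from the rest, must sum to zero.
−n + 1 = 0, so n = 1.

1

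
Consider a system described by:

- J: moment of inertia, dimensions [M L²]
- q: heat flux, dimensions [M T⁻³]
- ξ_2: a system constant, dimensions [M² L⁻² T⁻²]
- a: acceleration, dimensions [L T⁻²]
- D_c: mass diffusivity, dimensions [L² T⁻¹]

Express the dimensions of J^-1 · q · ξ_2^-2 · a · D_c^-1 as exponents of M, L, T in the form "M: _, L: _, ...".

Collect each base-dimension exponent across the product:
  M: −(1) + (1) − 2·(2) + (0) − (0) = -4
  L: −(2) + (0) − 2·(-2) + (1) − (2) = 1
  T: −(0) + (-3) − 2·(-2) + (-2) − (-1) = 0
So the dimensions are [M⁻⁴ L].

M: -4, L: 1, T: 0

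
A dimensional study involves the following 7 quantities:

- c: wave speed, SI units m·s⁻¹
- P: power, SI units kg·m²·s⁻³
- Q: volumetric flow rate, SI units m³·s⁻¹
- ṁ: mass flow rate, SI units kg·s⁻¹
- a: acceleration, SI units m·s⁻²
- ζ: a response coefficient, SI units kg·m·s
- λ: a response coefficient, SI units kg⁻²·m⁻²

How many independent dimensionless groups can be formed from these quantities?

There are 7 variables and 3 base dimensions (M, L, T).
The dimension matrix has rank 3.
Independent dimensionless groups: 7 − 3 = 4.

4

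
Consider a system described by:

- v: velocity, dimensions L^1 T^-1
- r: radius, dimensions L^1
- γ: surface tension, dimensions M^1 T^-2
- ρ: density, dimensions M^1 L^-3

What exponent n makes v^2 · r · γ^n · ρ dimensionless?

Balance the M exponent: (1)·n from γ, plus 2·(0) + (0) + (1) = 1 from the rest, must sum to zero.
n + 1 = 0, so n = -1.

-1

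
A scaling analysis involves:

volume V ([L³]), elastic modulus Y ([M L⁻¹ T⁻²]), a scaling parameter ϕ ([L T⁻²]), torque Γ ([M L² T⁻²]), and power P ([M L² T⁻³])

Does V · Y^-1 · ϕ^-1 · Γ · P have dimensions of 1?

no

Sum the exponent of each base dimension across the product:
  M: [V]_M − [Y]_M − [ϕ]_M + [Γ]_M + [P]_M = (0) − (1) − (0) + (1) + (1) = 1
  L: [V]_L − [Y]_L − [ϕ]_L + [Γ]_L + [P]_L = (3) − (-1) − (1) + (2) + (2) = 7
  T: [V]_T − [Y]_T − [ϕ]_T + [Γ]_T + [P]_T = (0) − (-2) − (-2) + (-2) + (-3) = -1
Net dimensions [M L⁷ T⁻¹] ≠ [1] — not dimensionless.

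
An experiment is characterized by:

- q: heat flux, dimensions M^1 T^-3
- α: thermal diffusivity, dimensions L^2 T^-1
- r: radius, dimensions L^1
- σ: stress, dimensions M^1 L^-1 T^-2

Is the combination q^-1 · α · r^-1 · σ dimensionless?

Sum the exponent of each base dimension across the product:
  M: −[q]_M + [α]_M − [r]_M + [σ]_M = −(1) + (0) − (0) + (1) = 0
  L: −[q]_L + [α]_L − [r]_L + [σ]_L = −(0) + (2) − (1) + (-1) = 0
  T: −[q]_T + [α]_T − [r]_T + [σ]_T = −(-3) + (-1) − (0) + (-2) = 0
All base exponents vanish — dimensionless.

yes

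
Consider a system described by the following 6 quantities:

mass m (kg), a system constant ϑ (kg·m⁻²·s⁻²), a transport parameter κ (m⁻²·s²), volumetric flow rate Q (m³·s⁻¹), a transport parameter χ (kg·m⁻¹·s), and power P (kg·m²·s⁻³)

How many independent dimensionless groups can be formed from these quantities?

There are 6 variables and 3 base dimensions (M, L, T).
The dimension matrix has rank 3.
Independent dimensionless groups: 6 − 3 = 3.

3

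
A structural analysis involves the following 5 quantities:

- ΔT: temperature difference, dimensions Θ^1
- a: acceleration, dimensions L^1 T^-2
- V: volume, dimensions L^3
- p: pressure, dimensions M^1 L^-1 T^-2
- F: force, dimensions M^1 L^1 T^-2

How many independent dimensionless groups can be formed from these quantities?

1

There are 5 variables and 4 base dimensions (M, L, T, Θ).
The dimension matrix has rank 4.
Independent dimensionless groups: 5 − 4 = 1.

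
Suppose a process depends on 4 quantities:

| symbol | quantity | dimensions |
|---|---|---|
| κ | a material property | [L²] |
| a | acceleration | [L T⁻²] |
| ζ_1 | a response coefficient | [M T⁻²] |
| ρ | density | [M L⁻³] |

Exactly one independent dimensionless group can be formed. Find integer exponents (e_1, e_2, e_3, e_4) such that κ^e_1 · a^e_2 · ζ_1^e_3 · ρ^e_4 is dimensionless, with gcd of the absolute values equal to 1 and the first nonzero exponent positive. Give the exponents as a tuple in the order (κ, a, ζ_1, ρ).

M: e_1·(0) + e_2·(0) + e_3·(1) + e_4·(1) = 0
L: e_1·(2) + e_2·(1) + e_3·(0) + e_4·(-3) = 0
T: e_1·(0) + e_2·(-2) + e_3·(-2) + e_4·(0) = 0
Solving this homogeneous linear system for the smallest-integer solution (first nonzero entry positive) gives (1, 1, -1, 1).

(1, 1, -1, 1)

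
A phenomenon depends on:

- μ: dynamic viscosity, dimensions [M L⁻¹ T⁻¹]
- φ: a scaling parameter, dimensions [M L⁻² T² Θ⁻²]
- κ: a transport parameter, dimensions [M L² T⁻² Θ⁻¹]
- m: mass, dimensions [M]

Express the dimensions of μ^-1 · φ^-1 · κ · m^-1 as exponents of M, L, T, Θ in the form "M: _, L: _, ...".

Collect each base-dimension exponent across the product:
  M: −(1) − (1) + (1) − (1) = -2
  L: −(-1) − (-2) + (2) − (0) = 5
  T: −(-1) − (2) + (-2) − (0) = -3
  Θ: −(0) − (-2) + (-1) − (0) = 1
So the dimensions are [M⁻² L⁵ T⁻³ Θ].

M: -2, L: 5, T: -3, Θ: 1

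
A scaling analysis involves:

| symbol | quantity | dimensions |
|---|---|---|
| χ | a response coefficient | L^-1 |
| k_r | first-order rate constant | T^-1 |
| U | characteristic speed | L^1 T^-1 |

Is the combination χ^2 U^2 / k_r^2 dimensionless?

Sum the exponent of each base dimension across the product:
  L: 2·[χ]_L − 2·[k_r]_L + 2·[U]_L = 2·(-1) − 2·(0) + 2·(1) = 0
  T: 2·[χ]_T − 2·[k_r]_T + 2·[U]_T = 2·(0) − 2·(-1) + 2·(-1) = 0
All base exponents vanish — dimensionless.

yes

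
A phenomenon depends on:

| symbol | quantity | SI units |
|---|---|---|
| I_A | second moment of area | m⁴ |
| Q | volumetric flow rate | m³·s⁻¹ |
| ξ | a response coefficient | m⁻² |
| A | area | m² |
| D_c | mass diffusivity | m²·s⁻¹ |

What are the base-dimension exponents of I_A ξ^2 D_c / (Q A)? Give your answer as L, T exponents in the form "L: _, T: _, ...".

L: -3, T: 0

Collect each base-dimension exponent across the product:
  L: (4) − (3) + 2·(-2) − (2) + (2) = -3
  T: (0) − (-1) + 2·(0) − (0) + (-1) = 0
So the dimensions are [L⁻³].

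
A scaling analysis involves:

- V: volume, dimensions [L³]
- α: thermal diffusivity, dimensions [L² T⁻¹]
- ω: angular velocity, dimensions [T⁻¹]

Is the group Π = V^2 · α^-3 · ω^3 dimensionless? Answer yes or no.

yes

Sum the exponent of each base dimension across the product:
  M: 2·[V]_M − 3·[α]_M + 3·[ω]_M = 2·(0) − 3·(0) + 3·(0) = 0
  L: 2·[V]_L − 3·[α]_L + 3·[ω]_L = 2·(3) − 3·(2) + 3·(0) = 0
  T: 2·[V]_T − 3·[α]_T + 3·[ω]_T = 2·(0) − 3·(-1) + 3·(-1) = 0
  I: 2·[V]_I − 3·[α]_I + 3·[ω]_I = 2·(0) − 3·(0) + 3·(0) = 0
All base exponents vanish — dimensionless.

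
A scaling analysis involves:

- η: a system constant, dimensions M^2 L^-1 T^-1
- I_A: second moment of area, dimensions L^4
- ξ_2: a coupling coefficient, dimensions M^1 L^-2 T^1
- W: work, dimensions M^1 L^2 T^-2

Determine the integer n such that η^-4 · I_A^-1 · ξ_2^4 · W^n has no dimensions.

Balance the M exponent: (1)·n from W, plus −4·(2) − (0) + 4·(1) = -4 from the rest, must sum to zero.
n − 4 = 0, so n = 4.

4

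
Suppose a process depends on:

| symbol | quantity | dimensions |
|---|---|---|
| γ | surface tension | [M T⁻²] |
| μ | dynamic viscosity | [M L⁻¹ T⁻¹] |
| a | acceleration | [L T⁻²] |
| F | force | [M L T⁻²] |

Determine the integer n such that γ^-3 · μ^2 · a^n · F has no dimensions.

1

Balance the L exponent: (1)·n from a, plus −3·(0) + 2·(-1) + (1) = -1 from the rest, must sum to zero.
n − 1 = 0, so n = 1.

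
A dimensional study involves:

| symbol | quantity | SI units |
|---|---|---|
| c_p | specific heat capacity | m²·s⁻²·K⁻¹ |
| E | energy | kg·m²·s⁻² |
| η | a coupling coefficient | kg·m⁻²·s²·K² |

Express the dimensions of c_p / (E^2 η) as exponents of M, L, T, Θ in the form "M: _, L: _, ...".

Collect each base-dimension exponent across the product:
  M: (0) − 2·(1) − (1) = -3
  L: (2) − 2·(2) − (-2) = 0
  T: (-2) − 2·(-2) − (2) = 0
  Θ: (-1) − 2·(0) − (2) = -3
So the dimensions are [M⁻³ Θ⁻³].

M: -3, L: 0, T: 0, Θ: -3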